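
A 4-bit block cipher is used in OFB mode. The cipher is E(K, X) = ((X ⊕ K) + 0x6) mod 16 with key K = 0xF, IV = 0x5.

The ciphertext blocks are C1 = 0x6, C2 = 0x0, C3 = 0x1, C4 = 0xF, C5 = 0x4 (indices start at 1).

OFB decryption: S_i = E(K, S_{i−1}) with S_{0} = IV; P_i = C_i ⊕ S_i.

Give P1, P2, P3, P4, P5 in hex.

P1: S = E(K, 0x5) = 0x0; 0x6 ⊕ 0x0 = 0x6.
P2: S = E(K, 0x0) = 0x5; 0x0 ⊕ 0x5 = 0x5.
P3: S = E(K, 0x5) = 0x0; 0x1 ⊕ 0x0 = 0x1.
P4: S = E(K, 0x0) = 0x5; 0xF ⊕ 0x5 = 0xA.
P5: S = E(K, 0x5) = 0x0; 0x4 ⊕ 0x0 = 0x4.

P1 = 0x6, P2 = 0x5, P3 = 0x1, P4 = 0xA, P5 = 0x4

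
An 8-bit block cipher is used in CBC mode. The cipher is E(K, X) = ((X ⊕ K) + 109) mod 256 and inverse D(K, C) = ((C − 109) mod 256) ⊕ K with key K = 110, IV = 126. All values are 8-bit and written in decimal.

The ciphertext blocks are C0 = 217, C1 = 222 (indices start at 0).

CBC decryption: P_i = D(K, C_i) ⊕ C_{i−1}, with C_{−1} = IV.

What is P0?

P0 = 124

P0: D(K, 217) = 2; 2 ⊕ 126 = 124.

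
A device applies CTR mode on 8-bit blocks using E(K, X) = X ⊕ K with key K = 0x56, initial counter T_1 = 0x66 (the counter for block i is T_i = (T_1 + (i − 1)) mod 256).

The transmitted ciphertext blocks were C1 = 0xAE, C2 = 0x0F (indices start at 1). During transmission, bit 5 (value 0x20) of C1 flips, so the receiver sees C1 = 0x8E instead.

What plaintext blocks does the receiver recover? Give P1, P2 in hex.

P1 = 0xBE, P2 = 0x3E

CTR decryption: S_i = E(K, T_i) where T_i is the counter for block i; P_i = C_i ⊕ S_i.
Only C1 changed, to 0x8E. In CTR, a change in C_i flips the same bit in P_i only; the keystream is unaffected. Decrypting the received ciphertext:
P1: T = 0x66, S = E(K, T) = 0x30; 0x8E ⊕ 0x30 = 0xBE.
P2: T = 0x67, S = E(K, T) = 0x31; 0x0F ⊕ 0x31 = 0x3E.
Blocks that differ from the original plaintext: P1.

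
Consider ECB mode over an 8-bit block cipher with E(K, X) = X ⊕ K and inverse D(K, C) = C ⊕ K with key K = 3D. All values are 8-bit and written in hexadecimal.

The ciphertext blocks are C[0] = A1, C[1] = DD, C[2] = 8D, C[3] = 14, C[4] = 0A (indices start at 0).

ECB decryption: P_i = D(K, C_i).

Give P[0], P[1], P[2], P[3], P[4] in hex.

P[0]: D(K, A1) = 9C.
P[1]: D(K, DD) = E0.
P[2]: D(K, 8D) = B0.
P[3]: D(K, 14) = 29.
P[4]: D(K, 0A) = 37.

P[0] = 9C, P[1] = E0, P[2] = B0, P[3] = 29, P[4] = 37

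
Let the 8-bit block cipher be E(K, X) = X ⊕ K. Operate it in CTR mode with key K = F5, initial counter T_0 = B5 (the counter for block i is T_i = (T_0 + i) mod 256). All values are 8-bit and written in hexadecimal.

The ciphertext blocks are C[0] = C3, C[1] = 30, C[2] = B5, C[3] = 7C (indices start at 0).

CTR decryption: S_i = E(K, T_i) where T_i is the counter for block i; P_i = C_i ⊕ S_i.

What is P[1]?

P[1]: T = B6, S = E(K, T) = 43; 30 ⊕ 43 = 73.

P[1] = 73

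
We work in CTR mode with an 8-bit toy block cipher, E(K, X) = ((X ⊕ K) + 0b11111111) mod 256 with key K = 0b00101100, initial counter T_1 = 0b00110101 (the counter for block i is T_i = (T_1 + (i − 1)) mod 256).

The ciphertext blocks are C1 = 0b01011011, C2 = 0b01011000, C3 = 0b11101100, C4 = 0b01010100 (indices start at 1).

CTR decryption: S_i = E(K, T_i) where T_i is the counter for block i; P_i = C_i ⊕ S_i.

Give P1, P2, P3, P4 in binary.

P1: T = 0b00110101, S = E(K, T) = 0b00011000; 0b01011011 ⊕ 0b00011000 = 0b01000011.
P2: T = 0b00110110, S = E(K, T) = 0b00011001; 0b01011000 ⊕ 0b00011001 = 0b01000001.
P3: T = 0b00110111, S = E(K, T) = 0b00011010; 0b11101100 ⊕ 0b00011010 = 0b11110110.
P4: T = 0b00111000, S = E(K, T) = 0b00010011; 0b01010100 ⊕ 0b00010011 = 0b01000111.

P1 = 0b01000011, P2 = 0b01000001, P3 = 0b11110110, P4 = 0b01000111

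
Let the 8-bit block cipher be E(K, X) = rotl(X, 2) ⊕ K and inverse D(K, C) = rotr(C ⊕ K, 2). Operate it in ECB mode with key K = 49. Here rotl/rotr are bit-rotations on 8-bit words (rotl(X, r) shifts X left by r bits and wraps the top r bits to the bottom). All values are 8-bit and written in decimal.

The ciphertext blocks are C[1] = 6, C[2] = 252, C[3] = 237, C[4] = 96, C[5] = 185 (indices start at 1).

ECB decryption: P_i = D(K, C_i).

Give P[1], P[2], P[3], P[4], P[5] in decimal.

P[1]: D(K, 6) = 205.
P[2]: D(K, 252) = 115.
P[3]: D(K, 237) = 55.
P[4]: D(K, 96) = 84.
P[5]: D(K, 185) = 34.

P[1] = 205, P[2] = 115, P[3] = 55, P[4] = 84, P[5] = 34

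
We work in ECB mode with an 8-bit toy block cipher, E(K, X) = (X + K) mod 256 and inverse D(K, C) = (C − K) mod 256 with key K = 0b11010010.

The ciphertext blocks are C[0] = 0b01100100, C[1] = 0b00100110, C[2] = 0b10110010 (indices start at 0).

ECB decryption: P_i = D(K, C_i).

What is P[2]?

P[2]: D(K, 0b10110010) = 0b11100000.

P[2] = 0b11100000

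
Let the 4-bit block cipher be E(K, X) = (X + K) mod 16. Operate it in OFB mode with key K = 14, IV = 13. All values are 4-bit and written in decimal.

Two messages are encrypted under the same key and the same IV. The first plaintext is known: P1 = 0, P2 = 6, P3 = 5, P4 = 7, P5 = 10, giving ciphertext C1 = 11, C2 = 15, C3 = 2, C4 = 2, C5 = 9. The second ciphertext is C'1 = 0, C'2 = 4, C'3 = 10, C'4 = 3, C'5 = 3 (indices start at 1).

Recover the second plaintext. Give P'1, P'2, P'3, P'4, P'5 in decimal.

P'1 = 11, P'2 = 13, P'3 = 13, P'4 = 6, P'5 = 0

In OFB with a reused IV, both messages share the same keystream S_i, so C_i ⊕ C'_i = P_i ⊕ P'_i and thus P'_i = P_i ⊕ C_i ⊕ C'_i.
P'1: 0 ⊕ 11 ⊕ 0 = 11.
P'2: 6 ⊕ 15 ⊕ 4 = 13.
P'3: 5 ⊕ 2 ⊕ 10 = 13.
P'4: 7 ⊕ 2 ⊕ 3 = 6.
P'5: 10 ⊕ 9 ⊕ 3 = 0.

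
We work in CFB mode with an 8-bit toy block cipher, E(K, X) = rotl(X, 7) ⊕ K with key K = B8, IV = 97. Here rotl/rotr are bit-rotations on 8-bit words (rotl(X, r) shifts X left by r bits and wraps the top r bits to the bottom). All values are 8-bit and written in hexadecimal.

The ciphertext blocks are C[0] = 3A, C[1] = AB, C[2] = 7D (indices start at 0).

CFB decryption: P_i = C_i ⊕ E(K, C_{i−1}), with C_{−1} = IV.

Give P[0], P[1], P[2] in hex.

P[0] = 49, P[1] = 0E, P[2] = 10

P[0]: E(K, 97) = 73; 3A ⊕ 73 = 49.
P[1]: E(K, 3A) = A5; AB ⊕ A5 = 0E.
P[2]: E(K, AB) = 6D; 7D ⊕ 6D = 10.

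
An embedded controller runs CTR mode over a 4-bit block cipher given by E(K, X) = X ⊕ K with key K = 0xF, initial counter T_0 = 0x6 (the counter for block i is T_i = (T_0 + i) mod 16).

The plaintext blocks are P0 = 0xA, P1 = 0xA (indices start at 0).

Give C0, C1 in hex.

C0 = 0x3, C1 = 0x2

CTR encryption: S_i = E(K, T_i) where T_i is the counter for block i; C_i = P_i ⊕ S_i.
C0: T = 0x6, S = E(K, T) = 0x9; 0xA ⊕ 0x9 = 0x3.
C1: T = 0x7, S = E(K, T) = 0x8; 0xA ⊕ 0x8 = 0x2.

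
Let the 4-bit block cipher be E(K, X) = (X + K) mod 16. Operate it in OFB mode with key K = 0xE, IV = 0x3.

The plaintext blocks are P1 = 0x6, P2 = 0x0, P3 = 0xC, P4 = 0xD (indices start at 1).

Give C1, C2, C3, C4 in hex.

C1 = 0x7, C2 = 0xF, C3 = 0x1, C4 = 0x6

OFB encryption: S_i = E(K, S_{i−1}) with S_{0} = IV; C_i = P_i ⊕ S_i.
C1: S = E(K, 0x3) = 0x1; 0x6 ⊕ 0x1 = 0x7.
C2: S = E(K, 0x1) = 0xF; 0x0 ⊕ 0xF = 0xF.
C3: S = E(K, 0xF) = 0xD; 0xC ⊕ 0xD = 0x1.
C4: S = E(K, 0xD) = 0xB; 0xD ⊕ 0xB = 0x6.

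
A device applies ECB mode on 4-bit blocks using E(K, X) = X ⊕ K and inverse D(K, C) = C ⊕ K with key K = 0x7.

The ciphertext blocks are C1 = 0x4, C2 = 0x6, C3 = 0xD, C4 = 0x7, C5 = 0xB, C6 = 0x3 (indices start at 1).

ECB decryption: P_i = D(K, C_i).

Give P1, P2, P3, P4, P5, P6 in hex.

P1 = 0x3, P2 = 0x1, P3 = 0xA, P4 = 0x0, P5 = 0xC, P6 = 0x4

P1: D(K, 0x4) = 0x3.
P2: D(K, 0x6) = 0x1.
P3: D(K, 0xD) = 0xA.
P4: D(K, 0x7) = 0x0.
P5: D(K, 0xB) = 0xC.
P6: D(K, 0x3) = 0x4.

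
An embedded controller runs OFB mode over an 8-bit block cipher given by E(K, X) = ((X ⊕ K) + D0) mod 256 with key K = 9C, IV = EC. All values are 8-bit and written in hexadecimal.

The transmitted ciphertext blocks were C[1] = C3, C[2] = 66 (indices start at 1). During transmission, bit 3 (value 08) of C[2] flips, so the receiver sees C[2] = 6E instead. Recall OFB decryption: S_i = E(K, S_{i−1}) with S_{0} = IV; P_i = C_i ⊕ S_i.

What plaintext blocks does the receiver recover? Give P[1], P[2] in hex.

Only C[2] changed, to 6E. In OFB, a change in C_i flips the same bit in P_i only; the keystream is unaffected. Decrypting the received ciphertext:
P[1]: S = E(K, EC) = 40; C3 ⊕ 40 = 83.
P[2]: S = E(K, 40) = AC; 6E ⊕ AC = C2.
Blocks that differ from the original plaintext: P[2].

P[1] = 83, P[2] = C2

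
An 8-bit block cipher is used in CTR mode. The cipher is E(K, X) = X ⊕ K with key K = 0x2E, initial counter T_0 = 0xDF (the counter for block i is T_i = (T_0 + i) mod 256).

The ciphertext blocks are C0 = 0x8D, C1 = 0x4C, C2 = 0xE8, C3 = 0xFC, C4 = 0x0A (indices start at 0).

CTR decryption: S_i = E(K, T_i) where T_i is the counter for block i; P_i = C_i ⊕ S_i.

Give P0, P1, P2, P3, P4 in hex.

P0 = 0x7C, P1 = 0x82, P2 = 0x27, P3 = 0x30, P4 = 0xC7

P0: T = 0xDF, S = E(K, T) = 0xF1; 0x8D ⊕ 0xF1 = 0x7C.
P1: T = 0xE0, S = E(K, T) = 0xCE; 0x4C ⊕ 0xCE = 0x82.
P2: T = 0xE1, S = E(K, T) = 0xCF; 0xE8 ⊕ 0xCF = 0x27.
P3: T = 0xE2, S = E(K, T) = 0xCC; 0xFC ⊕ 0xCC = 0x30.
P4: T = 0xE3, S = E(K, T) = 0xCD; 0x0A ⊕ 0xCD = 0xC7.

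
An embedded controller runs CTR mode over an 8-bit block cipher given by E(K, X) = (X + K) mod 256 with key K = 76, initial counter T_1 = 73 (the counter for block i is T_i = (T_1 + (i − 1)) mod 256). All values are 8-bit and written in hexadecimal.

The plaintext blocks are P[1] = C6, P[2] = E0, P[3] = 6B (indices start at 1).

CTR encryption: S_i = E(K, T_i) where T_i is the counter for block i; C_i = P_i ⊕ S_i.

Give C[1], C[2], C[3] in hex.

C[1] = 2F, C[2] = 0A, C[3] = 80

C[1]: T = 73, S = E(K, T) = E9; C6 ⊕ E9 = 2F.
C[2]: T = 74, S = E(K, T) = EA; E0 ⊕ EA = 0A.
C[3]: T = 75, S = E(K, T) = EB; 6B ⊕ EB = 80.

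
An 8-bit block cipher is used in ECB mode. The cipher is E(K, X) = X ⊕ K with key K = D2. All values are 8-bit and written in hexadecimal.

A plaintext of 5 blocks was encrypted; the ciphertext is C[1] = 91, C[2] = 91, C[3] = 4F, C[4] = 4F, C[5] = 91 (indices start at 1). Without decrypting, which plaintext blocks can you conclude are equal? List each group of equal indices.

ECB encrypts each block independently with the same key, so equal ciphertext blocks imply equal plaintext blocks.
C[1] = C[2] = C[5] = 91, so P[1] = P[2] = P[5].
C[3] = C[4] = 4F, so P[3] = P[4].

P[1] = P[2] = P[5]; P[3] = P[4]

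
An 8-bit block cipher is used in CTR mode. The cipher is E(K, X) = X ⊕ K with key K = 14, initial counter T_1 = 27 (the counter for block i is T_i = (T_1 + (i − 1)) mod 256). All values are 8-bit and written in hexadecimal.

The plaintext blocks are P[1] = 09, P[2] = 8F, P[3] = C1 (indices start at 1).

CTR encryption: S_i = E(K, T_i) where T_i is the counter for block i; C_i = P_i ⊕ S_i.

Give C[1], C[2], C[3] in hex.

C[1]: T = 27, S = E(K, T) = 33; 09 ⊕ 33 = 3A.
C[2]: T = 28, S = E(K, T) = 3C; 8F ⊕ 3C = B3.
C[3]: T = 29, S = E(K, T) = 3D; C1 ⊕ 3D = FC.

C[1] = 3A, C[2] = B3, C[3] = FC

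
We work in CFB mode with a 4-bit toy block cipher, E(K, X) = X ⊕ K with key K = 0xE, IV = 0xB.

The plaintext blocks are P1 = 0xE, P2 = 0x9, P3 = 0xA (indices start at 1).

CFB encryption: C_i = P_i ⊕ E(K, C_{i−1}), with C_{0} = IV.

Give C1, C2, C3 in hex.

C1: E(K, 0xB) = 0x5; 0xE ⊕ 0x5 = 0xB.
C2: E(K, 0xB) = 0x5; 0x9 ⊕ 0x5 = 0xC.
C3: E(K, 0xC) = 0x2; 0xA ⊕ 0x2 = 0x8.

C1 = 0xB, C2 = 0xC, C3 = 0x8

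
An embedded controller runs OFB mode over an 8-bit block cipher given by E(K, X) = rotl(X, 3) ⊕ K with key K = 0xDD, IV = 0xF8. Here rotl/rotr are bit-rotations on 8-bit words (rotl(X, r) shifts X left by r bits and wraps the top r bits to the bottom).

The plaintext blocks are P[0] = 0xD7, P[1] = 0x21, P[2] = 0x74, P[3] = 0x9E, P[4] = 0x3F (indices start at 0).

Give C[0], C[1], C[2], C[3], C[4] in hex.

OFB encryption: S_i = E(K, S_{i−1}) with S_{−1} = IV; C_i = P_i ⊕ S_i.
C[0]: S = E(K, 0xF8) = 0x1A; 0xD7 ⊕ 0x1A = 0xCD.
C[1]: S = E(K, 0x1A) = 0x0D; 0x21 ⊕ 0x0D = 0x2C.
C[2]: S = E(K, 0x0D) = 0xB5; 0x74 ⊕ 0xB5 = 0xC1.
C[3]: S = E(K, 0xB5) = 0x70; 0x9E ⊕ 0x70 = 0xEE.
C[4]: S = E(K, 0x70) = 0x5E; 0x3F ⊕ 0x5E = 0x61.

C[0] = 0xCD, C[1] = 0x2C, C[2] = 0xC1, C[3] = 0xEE, C[4] = 0x61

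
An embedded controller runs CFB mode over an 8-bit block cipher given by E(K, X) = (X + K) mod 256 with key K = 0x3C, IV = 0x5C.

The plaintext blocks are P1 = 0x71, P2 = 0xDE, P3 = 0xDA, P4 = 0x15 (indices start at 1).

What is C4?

CFB encryption: C_i = P_i ⊕ E(K, C_{i−1}), with C_{0} = IV.
C1: E(K, 0x5C) = 0x98; 0x71 ⊕ 0x98 = 0xE9.
C2: E(K, 0xE9) = 0x25; 0xDE ⊕ 0x25 = 0xFB.
C3: E(K, 0xFB) = 0x37; 0xDA ⊕ 0x37 = 0xED.
C4: E(K, 0xED) = 0x29; 0x15 ⊕ 0x29 = 0x3C.

C4 = 0x3C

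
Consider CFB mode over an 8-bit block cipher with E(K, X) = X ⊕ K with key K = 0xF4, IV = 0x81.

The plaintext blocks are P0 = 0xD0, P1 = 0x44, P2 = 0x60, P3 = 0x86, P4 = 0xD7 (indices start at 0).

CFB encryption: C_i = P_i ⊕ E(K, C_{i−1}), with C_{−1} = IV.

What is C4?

C4 = 0xD0

C0: E(K, 0x81) = 0x75; 0xD0 ⊕ 0x75 = 0xA5.
C1: E(K, 0xA5) = 0x51; 0x44 ⊕ 0x51 = 0x15.
C2: E(K, 0x15) = 0xE1; 0x60 ⊕ 0xE1 = 0x81.
C3: E(K, 0x81) = 0x75; 0x86 ⊕ 0x75 = 0xF3.
C4: E(K, 0xF3) = 0x07; 0xD7 ⊕ 0x07 = 0xD0.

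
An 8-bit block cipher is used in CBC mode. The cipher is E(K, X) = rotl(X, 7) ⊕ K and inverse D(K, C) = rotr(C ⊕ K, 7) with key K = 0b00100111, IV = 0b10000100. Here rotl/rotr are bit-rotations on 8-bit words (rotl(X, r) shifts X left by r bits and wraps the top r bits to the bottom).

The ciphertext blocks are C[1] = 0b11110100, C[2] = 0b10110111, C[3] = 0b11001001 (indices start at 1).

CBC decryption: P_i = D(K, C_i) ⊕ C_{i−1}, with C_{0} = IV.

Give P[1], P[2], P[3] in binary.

P[1] = 0b00100011, P[2] = 0b11010101, P[3] = 0b01101010

P[1]: D(K, 0b11110100) = 0b10100111; 0b10100111 ⊕ 0b10000100 = 0b00100011.
P[2]: D(K, 0b10110111) = 0b00100001; 0b00100001 ⊕ 0b11110100 = 0b11010101.
P[3]: D(K, 0b11001001) = 0b11011101; 0b11011101 ⊕ 0b10110111 = 0b01101010.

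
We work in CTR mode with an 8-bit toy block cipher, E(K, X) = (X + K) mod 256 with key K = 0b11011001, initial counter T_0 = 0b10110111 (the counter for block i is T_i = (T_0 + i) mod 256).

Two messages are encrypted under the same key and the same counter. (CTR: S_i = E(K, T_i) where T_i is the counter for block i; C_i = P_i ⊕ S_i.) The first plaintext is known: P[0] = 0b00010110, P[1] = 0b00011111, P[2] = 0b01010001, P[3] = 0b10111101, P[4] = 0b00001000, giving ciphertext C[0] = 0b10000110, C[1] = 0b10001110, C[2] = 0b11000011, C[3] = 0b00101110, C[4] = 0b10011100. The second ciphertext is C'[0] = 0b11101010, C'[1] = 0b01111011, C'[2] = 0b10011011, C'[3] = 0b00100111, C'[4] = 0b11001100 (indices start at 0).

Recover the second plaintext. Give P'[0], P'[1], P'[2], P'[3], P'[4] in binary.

In CTR with a reused counter, both messages share the same keystream S_i, so C_i ⊕ C'_i = P_i ⊕ P'_i and thus P'_i = P_i ⊕ C_i ⊕ C'_i.
P'[0]: 0b00010110 ⊕ 0b10000110 ⊕ 0b11101010 = 0b01111010.
P'[1]: 0b00011111 ⊕ 0b10001110 ⊕ 0b01111011 = 0b11101010.
P'[2]: 0b01010001 ⊕ 0b11000011 ⊕ 0b10011011 = 0b00001001.
P'[3]: 0b10111101 ⊕ 0b00101110 ⊕ 0b00100111 = 0b10110100.
P'[4]: 0b00001000 ⊕ 0b10011100 ⊕ 0b11001100 = 0b01011000.

P'[0] = 0b01111010, P'[1] = 0b11101010, P'[2] = 0b00001001, P'[3] = 0b10110100, P'[4] = 0b01011000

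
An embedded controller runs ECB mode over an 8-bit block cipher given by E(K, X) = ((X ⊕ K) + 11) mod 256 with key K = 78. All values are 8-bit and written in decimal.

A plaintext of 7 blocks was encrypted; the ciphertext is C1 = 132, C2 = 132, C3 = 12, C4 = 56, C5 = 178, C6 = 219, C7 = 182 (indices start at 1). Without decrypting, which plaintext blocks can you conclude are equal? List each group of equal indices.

P1 = P2

ECB encrypts each block independently with the same key, so equal ciphertext blocks imply equal plaintext blocks.
C1 = C2 = 132, so P1 = P2.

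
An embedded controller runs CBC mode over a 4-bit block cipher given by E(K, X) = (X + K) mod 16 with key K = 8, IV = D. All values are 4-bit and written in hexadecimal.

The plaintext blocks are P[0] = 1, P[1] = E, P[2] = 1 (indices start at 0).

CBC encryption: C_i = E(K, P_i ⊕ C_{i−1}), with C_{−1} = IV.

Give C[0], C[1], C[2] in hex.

C[0] = 4, C[1] = 2, C[2] = B

C[0]: P[0] ⊕ D = C; E(K, C) = 4.
C[1]: P[1] ⊕ 4 = A; E(K, A) = 2.
C[2]: P[2] ⊕ 2 = 3; E(K, 3) = B.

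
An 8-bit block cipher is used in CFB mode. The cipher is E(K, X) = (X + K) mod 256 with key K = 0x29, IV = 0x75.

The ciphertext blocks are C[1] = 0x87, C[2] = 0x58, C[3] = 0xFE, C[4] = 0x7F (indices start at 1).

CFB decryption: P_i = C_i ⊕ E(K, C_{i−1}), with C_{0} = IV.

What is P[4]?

P[4] = 0x58

P[4]: E(K, 0xFE) = 0x27; 0x7F ⊕ 0x27 = 0x58.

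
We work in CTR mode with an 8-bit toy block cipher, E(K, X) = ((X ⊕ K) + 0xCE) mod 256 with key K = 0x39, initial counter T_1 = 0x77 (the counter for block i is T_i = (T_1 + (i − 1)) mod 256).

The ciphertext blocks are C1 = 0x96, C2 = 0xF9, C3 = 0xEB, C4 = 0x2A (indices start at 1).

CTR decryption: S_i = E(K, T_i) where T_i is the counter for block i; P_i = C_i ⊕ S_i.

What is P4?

P4 = 0x3B

P4: T = 0x7A, S = E(K, T) = 0x11; 0x2A ⊕ 0x11 = 0x3B.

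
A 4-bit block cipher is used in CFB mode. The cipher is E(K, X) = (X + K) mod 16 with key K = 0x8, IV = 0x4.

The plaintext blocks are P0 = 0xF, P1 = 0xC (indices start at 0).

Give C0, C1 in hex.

C0 = 0x3, C1 = 0x7

CFB encryption: C_i = P_i ⊕ E(K, C_{i−1}), with C_{−1} = IV.
C0: E(K, 0x4) = 0xC; 0xF ⊕ 0xC = 0x3.
C1: E(K, 0x3) = 0xB; 0xC ⊕ 0xB = 0x7.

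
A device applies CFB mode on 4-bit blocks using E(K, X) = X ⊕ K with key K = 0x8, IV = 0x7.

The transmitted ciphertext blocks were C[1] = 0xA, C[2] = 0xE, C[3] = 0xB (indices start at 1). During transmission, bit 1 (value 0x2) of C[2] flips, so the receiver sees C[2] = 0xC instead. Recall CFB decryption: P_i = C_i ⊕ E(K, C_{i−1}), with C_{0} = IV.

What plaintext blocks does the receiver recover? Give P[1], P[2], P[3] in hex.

Only C[2] changed, to 0xC. In CFB, a change in C_i flips the same bit in P_i and garbles P_{i+1}. Decrypting the received ciphertext:
P[1]: E(K, 0x7) = 0xF; 0xA ⊕ 0xF = 0x5.
P[2]: E(K, 0xA) = 0x2; 0xC ⊕ 0x2 = 0xE.
P[3]: E(K, 0xC) = 0x4; 0xB ⊕ 0x4 = 0xF.
Blocks that differ from the original plaintext: P[2], P[3].

P[1] = 0x5, P[2] = 0xE, P[3] = 0xF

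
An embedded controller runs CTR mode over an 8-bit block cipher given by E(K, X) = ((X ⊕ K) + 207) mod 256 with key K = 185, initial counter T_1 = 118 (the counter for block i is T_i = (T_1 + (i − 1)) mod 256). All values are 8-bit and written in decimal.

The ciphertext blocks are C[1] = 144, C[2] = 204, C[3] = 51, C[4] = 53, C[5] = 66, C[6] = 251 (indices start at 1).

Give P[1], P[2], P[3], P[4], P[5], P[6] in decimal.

CTR decryption: S_i = E(K, T_i) where T_i is the counter for block i; P_i = C_i ⊕ S_i.
P[1]: T = 118, S = E(K, T) = 158; 144 ⊕ 158 = 14.
P[2]: T = 119, S = E(K, T) = 157; 204 ⊕ 157 = 81.
P[3]: T = 120, S = E(K, T) = 144; 51 ⊕ 144 = 163.
P[4]: T = 121, S = E(K, T) = 143; 53 ⊕ 143 = 186.
P[5]: T = 122, S = E(K, T) = 146; 66 ⊕ 146 = 208.
P[6]: T = 123, S = E(K, T) = 145; 251 ⊕ 145 = 106.

P[1] = 14, P[2] = 81, P[3] = 163, P[4] = 186, P[5] = 208, P[6] = 106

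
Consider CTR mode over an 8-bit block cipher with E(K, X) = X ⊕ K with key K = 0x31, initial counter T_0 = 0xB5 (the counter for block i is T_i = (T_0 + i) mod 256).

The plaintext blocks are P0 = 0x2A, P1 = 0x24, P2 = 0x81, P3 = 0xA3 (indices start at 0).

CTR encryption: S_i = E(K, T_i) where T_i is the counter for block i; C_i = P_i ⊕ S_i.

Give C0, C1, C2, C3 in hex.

C0: T = 0xB5, S = E(K, T) = 0x84; 0x2A ⊕ 0x84 = 0xAE.
C1: T = 0xB6, S = E(K, T) = 0x87; 0x24 ⊕ 0x87 = 0xA3.
C2: T = 0xB7, S = E(K, T) = 0x86; 0x81 ⊕ 0x86 = 0x07.
C3: T = 0xB8, S = E(K, T) = 0x89; 0xA3 ⊕ 0x89 = 0x2A.

C0 = 0xAE, C1 = 0xA3, C2 = 0x07, C3 = 0x2A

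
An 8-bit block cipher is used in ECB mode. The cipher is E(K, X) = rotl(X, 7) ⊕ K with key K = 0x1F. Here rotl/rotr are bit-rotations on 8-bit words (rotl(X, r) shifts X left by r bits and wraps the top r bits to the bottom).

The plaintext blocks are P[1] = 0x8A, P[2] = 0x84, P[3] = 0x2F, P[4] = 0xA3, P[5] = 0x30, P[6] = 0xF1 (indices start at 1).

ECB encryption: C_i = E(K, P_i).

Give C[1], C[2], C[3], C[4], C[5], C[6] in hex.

C[1] = 0x5A, C[2] = 0x5D, C[3] = 0x88, C[4] = 0xCE, C[5] = 0x07, C[6] = 0xE7

C[1]: E(K, 0x8A) = 0x5A.
C[2]: E(K, 0x84) = 0x5D.
C[3]: E(K, 0x2F) = 0x88.
C[4]: E(K, 0xA3) = 0xCE.
C[5]: E(K, 0x30) = 0x07.
C[6]: E(K, 0xF1) = 0xE7.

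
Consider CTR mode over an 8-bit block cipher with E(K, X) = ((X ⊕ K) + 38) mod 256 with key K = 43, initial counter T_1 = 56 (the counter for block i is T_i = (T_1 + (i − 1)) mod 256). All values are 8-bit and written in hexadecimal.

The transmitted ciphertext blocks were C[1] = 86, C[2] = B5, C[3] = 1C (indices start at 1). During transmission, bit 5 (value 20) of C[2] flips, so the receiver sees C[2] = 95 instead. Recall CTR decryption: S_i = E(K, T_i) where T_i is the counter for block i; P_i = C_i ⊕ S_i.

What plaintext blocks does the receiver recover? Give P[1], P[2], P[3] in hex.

Only C[2] changed, to 95. In CTR, a change in C_i flips the same bit in P_i only; the keystream is unaffected. Decrypting the received ciphertext:
P[1]: T = 56, S = E(K, T) = 4D; 86 ⊕ 4D = CB.
P[2]: T = 57, S = E(K, T) = 4C; 95 ⊕ 4C = D9.
P[3]: T = 58, S = E(K, T) = 53; 1C ⊕ 53 = 4F.
Blocks that differ from the original plaintext: P[2].

P[1] = CB, P[2] = D9, P[3] = 4F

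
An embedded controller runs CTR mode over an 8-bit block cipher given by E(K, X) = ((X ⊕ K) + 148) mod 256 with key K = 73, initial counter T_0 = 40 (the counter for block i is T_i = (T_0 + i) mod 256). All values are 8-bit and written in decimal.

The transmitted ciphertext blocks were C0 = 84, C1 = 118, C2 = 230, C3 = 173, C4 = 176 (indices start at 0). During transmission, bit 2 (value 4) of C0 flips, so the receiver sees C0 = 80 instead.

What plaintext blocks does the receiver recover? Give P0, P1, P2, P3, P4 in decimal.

P0 = 165, P1 = 130, P2 = 17, P3 = 91, P4 = 73

CTR decryption: S_i = E(K, T_i) where T_i is the counter for block i; P_i = C_i ⊕ S_i.
Only C0 changed, to 80. In CTR, a change in C_i flips the same bit in P_i only; the keystream is unaffected. Decrypting the received ciphertext:
P0: T = 40, S = E(K, T) = 245; 80 ⊕ 245 = 165.
P1: T = 41, S = E(K, T) = 244; 118 ⊕ 244 = 130.
P2: T = 42, S = E(K, T) = 247; 230 ⊕ 247 = 17.
P3: T = 43, S = E(K, T) = 246; 173 ⊕ 246 = 91.
P4: T = 44, S = E(K, T) = 249; 176 ⊕ 249 = 73.
Blocks that differ from the original plaintext: P0.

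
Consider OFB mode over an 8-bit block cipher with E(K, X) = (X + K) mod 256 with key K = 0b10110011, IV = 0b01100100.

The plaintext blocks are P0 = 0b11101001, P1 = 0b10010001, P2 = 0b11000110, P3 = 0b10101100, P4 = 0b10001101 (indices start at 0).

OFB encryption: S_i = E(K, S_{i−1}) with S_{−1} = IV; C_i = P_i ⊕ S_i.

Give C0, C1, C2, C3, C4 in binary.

C0 = 0b11111110, C1 = 0b01011011, C2 = 0b10111011, C3 = 0b10011100, C4 = 0b01101110

C0: S = E(K, 0b01100100) = 0b00010111; 0b11101001 ⊕ 0b00010111 = 0b11111110.
C1: S = E(K, 0b00010111) = 0b11001010; 0b10010001 ⊕ 0b11001010 = 0b01011011.
C2: S = E(K, 0b11001010) = 0b01111101; 0b11000110 ⊕ 0b01111101 = 0b10111011.
C3: S = E(K, 0b01111101) = 0b00110000; 0b10101100 ⊕ 0b00110000 = 0b10011100.
C4: S = E(K, 0b00110000) = 0b11100011; 0b10001101 ⊕ 0b11100011 = 0b01101110.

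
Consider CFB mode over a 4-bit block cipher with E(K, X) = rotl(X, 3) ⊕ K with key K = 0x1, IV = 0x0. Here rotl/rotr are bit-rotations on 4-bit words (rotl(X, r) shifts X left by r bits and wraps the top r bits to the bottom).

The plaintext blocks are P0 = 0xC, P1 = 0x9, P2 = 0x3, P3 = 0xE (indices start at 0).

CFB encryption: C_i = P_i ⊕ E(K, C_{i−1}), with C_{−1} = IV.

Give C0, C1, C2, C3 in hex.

C0 = 0xD, C1 = 0x6, C2 = 0x1, C3 = 0x7

C0: E(K, 0x0) = 0x1; 0xC ⊕ 0x1 = 0xD.
C1: E(K, 0xD) = 0xF; 0x9 ⊕ 0xF = 0x6.
C2: E(K, 0x6) = 0x2; 0x3 ⊕ 0x2 = 0x1.
C3: E(K, 0x1) = 0x9; 0xE ⊕ 0x9 = 0x7.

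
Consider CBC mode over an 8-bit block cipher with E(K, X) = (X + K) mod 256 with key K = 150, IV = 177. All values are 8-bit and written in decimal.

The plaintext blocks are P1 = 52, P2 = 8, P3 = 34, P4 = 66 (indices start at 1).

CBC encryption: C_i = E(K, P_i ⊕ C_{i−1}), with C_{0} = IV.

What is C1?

C1: P1 ⊕ 177 = 133; E(K, 133) = 27.

C1 = 27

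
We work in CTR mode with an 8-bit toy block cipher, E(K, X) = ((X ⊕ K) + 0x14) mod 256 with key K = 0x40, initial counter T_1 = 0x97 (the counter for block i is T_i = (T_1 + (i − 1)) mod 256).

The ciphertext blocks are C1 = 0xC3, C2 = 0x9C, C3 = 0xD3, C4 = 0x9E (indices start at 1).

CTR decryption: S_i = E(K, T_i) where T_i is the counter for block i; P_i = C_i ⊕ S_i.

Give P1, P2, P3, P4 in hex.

P1 = 0x28, P2 = 0x70, P3 = 0x3E, P4 = 0x70

P1: T = 0x97, S = E(K, T) = 0xEB; 0xC3 ⊕ 0xEB = 0x28.
P2: T = 0x98, S = E(K, T) = 0xEC; 0x9C ⊕ 0xEC = 0x70.
P3: T = 0x99, S = E(K, T) = 0xED; 0xD3 ⊕ 0xED = 0x3E.
P4: T = 0x9A, S = E(K, T) = 0xEE; 0x9E ⊕ 0xEE = 0x70.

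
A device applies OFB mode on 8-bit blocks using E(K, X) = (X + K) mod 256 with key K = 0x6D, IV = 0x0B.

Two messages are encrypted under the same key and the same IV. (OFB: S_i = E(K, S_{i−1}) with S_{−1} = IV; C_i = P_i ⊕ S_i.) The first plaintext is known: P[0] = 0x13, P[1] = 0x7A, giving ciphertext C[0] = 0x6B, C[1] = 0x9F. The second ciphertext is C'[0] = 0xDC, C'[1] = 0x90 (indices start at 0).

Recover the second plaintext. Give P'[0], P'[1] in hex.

P'[0] = 0xA4, P'[1] = 0x75

In OFB with a reused IV, both messages share the same keystream S_i, so C_i ⊕ C'_i = P_i ⊕ P'_i and thus P'_i = P_i ⊕ C_i ⊕ C'_i.
P'[0]: 0x13 ⊕ 0x6B ⊕ 0xDC = 0xA4.
P'[1]: 0x7A ⊕ 0x9F ⊕ 0x90 = 0x75.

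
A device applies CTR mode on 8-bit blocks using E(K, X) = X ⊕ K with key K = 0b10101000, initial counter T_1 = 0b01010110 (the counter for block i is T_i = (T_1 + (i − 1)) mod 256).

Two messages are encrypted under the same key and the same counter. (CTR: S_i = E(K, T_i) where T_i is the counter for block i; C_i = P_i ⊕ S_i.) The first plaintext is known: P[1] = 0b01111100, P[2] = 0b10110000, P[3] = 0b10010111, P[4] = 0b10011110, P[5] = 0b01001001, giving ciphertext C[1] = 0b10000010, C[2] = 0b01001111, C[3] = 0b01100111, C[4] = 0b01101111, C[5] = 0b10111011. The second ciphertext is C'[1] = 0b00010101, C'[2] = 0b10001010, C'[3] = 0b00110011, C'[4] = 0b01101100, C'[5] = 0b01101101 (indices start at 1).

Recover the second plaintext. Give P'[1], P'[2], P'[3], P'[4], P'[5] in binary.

P'[1] = 0b11101011, P'[2] = 0b01110101, P'[3] = 0b11000011, P'[4] = 0b10011101, P'[5] = 0b10011111

In CTR with a reused counter, both messages share the same keystream S_i, so C_i ⊕ C'_i = P_i ⊕ P'_i and thus P'_i = P_i ⊕ C_i ⊕ C'_i.
P'[1]: 0b01111100 ⊕ 0b10000010 ⊕ 0b00010101 = 0b11101011.
P'[2]: 0b10110000 ⊕ 0b01001111 ⊕ 0b10001010 = 0b01110101.
P'[3]: 0b10010111 ⊕ 0b01100111 ⊕ 0b00110011 = 0b11000011.
P'[4]: 0b10011110 ⊕ 0b01101111 ⊕ 0b01101100 = 0b10011101.
P'[5]: 0b01001001 ⊕ 0b10111011 ⊕ 0b01101101 = 0b10011111.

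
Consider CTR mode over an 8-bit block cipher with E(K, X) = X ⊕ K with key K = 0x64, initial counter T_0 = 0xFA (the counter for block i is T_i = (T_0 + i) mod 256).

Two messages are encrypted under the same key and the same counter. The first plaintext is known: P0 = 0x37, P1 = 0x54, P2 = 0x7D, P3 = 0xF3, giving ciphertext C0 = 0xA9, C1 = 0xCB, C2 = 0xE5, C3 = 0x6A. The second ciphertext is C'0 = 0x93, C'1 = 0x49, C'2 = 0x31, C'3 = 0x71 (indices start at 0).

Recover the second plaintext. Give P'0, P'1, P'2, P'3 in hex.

P'0 = 0x0D, P'1 = 0xD6, P'2 = 0xA9, P'3 = 0xE8

In CTR with a reused counter, both messages share the same keystream S_i, so C_i ⊕ C'_i = P_i ⊕ P'_i and thus P'_i = P_i ⊕ C_i ⊕ C'_i.
P'0: 0x37 ⊕ 0xA9 ⊕ 0x93 = 0x0D.
P'1: 0x54 ⊕ 0xCB ⊕ 0x49 = 0xD6.
P'2: 0x7D ⊕ 0xE5 ⊕ 0x31 = 0xA9.
P'3: 0xF3 ⊕ 0x6A ⊕ 0x71 = 0xE8.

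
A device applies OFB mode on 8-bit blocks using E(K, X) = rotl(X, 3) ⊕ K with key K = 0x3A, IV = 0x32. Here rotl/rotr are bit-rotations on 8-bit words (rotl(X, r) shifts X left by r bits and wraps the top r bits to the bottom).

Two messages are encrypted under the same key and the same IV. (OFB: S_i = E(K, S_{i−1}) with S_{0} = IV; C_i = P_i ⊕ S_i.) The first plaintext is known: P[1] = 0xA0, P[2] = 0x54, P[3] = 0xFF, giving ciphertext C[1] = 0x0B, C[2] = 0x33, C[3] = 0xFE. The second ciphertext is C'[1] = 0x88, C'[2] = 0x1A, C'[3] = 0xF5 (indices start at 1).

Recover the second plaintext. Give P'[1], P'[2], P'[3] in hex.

In OFB with a reused IV, both messages share the same keystream S_i, so C_i ⊕ C'_i = P_i ⊕ P'_i and thus P'_i = P_i ⊕ C_i ⊕ C'_i.
P'[1]: 0xA0 ⊕ 0x0B ⊕ 0x88 = 0x23.
P'[2]: 0x54 ⊕ 0x33 ⊕ 0x1A = 0x7D.
P'[3]: 0xFF ⊕ 0xFE ⊕ 0xF5 = 0xF4.

P'[1] = 0x23, P'[2] = 0x7D, P'[3] = 0xF4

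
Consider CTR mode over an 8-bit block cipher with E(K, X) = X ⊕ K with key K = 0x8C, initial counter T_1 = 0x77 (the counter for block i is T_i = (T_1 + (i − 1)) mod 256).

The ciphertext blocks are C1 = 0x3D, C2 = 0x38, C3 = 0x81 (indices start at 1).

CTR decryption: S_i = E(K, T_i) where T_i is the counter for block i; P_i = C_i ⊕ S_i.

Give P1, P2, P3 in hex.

P1 = 0xC6, P2 = 0xCC, P3 = 0x74

P1: T = 0x77, S = E(K, T) = 0xFB; 0x3D ⊕ 0xFB = 0xC6.
P2: T = 0x78, S = E(K, T) = 0xF4; 0x38 ⊕ 0xF4 = 0xCC.
P3: T = 0x79, S = E(K, T) = 0xF5; 0x81 ⊕ 0xF5 = 0x74.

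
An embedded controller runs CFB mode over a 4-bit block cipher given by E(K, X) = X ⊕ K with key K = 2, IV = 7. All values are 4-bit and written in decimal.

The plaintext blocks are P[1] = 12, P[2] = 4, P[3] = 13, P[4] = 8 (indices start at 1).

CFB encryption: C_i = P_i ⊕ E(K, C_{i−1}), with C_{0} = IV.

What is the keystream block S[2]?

11

C[1]: E(K, 7) = 5; 12 ⊕ 5 = 9.
C[2]: E(K, 9) = 11; 4 ⊕ 11 = 15.
So S[2] = 11.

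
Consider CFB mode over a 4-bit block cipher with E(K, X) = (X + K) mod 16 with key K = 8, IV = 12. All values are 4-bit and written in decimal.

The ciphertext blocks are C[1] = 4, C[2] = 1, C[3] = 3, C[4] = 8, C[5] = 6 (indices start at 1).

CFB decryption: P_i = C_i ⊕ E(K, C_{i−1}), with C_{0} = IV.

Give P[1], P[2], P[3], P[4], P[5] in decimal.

P[1] = 0, P[2] = 13, P[3] = 10, P[4] = 3, P[5] = 6

P[1]: E(K, 12) = 4; 4 ⊕ 4 = 0.
P[2]: E(K, 4) = 12; 1 ⊕ 12 = 13.
P[3]: E(K, 1) = 9; 3 ⊕ 9 = 10.
P[4]: E(K, 3) = 11; 8 ⊕ 11 = 3.
P[5]: E(K, 8) = 0; 6 ⊕ 0 = 6.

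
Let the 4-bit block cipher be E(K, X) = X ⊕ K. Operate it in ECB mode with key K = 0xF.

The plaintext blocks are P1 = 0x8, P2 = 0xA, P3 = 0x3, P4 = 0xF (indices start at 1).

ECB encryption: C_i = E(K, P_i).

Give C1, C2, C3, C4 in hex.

C1: E(K, 0x8) = 0x7.
C2: E(K, 0xA) = 0x5.
C3: E(K, 0x3) = 0xC.
C4: E(K, 0xF) = 0x0.

C1 = 0x7, C2 = 0x5, C3 = 0xC, C4 = 0x0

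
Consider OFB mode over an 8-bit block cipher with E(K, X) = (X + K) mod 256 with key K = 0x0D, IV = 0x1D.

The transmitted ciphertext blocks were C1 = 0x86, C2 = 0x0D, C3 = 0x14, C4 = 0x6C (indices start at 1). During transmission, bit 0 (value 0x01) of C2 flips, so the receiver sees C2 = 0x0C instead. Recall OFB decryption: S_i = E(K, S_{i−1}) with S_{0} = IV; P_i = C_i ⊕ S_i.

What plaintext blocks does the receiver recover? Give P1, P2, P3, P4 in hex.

P1 = 0xAC, P2 = 0x3B, P3 = 0x50, P4 = 0x3D

Only C2 changed, to 0x0C. In OFB, a change in C_i flips the same bit in P_i only; the keystream is unaffected. Decrypting the received ciphertext:
P1: S = E(K, 0x1D) = 0x2A; 0x86 ⊕ 0x2A = 0xAC.
P2: S = E(K, 0x2A) = 0x37; 0x0C ⊕ 0x37 = 0x3B.
P3: S = E(K, 0x37) = 0x44; 0x14 ⊕ 0x44 = 0x50.
P4: S = E(K, 0x44) = 0x51; 0x6C ⊕ 0x51 = 0x3D.
Blocks that differ from the original plaintext: P2.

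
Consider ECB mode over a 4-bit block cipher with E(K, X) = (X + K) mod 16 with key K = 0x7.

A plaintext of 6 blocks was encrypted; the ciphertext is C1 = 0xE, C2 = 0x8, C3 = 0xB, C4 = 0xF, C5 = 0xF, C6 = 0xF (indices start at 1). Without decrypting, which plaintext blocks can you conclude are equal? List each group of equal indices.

ECB encrypts each block independently with the same key, so equal ciphertext blocks imply equal plaintext blocks.
C4 = C5 = C6 = 0xF, so P4 = P5 = P6.

P4 = P5 = P6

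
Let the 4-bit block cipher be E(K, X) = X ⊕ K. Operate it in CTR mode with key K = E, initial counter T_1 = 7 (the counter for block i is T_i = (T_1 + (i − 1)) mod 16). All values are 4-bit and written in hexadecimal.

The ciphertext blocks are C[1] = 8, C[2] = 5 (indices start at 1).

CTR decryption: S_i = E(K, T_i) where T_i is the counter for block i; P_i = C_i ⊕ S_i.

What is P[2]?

P[2] = 3

P[2]: T = 8, S = E(K, T) = 6; 5 ⊕ 6 = 3.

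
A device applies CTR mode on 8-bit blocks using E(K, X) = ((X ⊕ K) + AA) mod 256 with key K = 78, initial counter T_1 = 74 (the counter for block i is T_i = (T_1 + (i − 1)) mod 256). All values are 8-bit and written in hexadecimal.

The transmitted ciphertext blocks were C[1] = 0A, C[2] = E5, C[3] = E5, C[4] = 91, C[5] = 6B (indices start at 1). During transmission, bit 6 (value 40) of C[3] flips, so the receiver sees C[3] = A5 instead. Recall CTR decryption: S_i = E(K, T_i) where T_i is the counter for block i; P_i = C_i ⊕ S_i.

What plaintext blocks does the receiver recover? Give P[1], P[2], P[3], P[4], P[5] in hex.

Only C[3] changed, to A5. In CTR, a change in C_i flips the same bit in P_i only; the keystream is unaffected. Decrypting the received ciphertext:
P[1]: T = 74, S = E(K, T) = B6; 0A ⊕ B6 = BC.
P[2]: T = 75, S = E(K, T) = B7; E5 ⊕ B7 = 52.
P[3]: T = 76, S = E(K, T) = B8; A5 ⊕ B8 = 1D.
P[4]: T = 77, S = E(K, T) = B9; 91 ⊕ B9 = 28.
P[5]: T = 78, S = E(K, T) = AA; 6B ⊕ AA = C1.
Blocks that differ from the original plaintext: P[3].

P[1] = BC, P[2] = 52, P[3] = 1D, P[4] = 28, P[5] = C1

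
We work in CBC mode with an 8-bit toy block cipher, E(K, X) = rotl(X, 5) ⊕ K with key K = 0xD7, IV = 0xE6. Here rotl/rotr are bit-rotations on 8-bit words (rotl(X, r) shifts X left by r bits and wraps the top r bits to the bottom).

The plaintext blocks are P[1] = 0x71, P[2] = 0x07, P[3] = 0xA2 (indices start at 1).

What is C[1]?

CBC encryption: C_i = E(K, P_i ⊕ C_{i−1}), with C_{0} = IV.
C[1]: P[1] ⊕ 0xE6 = 0x97; E(K, 0x97) = 0x25.

C[1] = 0x25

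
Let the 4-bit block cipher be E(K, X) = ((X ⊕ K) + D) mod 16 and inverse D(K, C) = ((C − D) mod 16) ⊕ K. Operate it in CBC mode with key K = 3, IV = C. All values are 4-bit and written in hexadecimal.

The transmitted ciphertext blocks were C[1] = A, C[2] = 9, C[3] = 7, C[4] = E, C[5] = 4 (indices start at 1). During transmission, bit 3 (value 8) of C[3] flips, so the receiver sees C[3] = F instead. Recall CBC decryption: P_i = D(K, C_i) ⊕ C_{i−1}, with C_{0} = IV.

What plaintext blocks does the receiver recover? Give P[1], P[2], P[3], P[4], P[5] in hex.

P[1] = 2, P[2] = 5, P[3] = 8, P[4] = D, P[5] = A

Only C[3] changed, to F. In CBC, a change in C_i garbles P_i and flips the same bit in P_{i+1}. Decrypting the received ciphertext:
P[1]: D(K, A) = E; E ⊕ C = 2.
P[2]: D(K, 9) = F; F ⊕ A = 5.
P[3]: D(K, F) = 1; 1 ⊕ 9 = 8.
P[4]: D(K, E) = 2; 2 ⊕ F = D.
P[5]: D(K, 4) = 4; 4 ⊕ E = A.
Blocks that differ from the original plaintext: P[3], P[4].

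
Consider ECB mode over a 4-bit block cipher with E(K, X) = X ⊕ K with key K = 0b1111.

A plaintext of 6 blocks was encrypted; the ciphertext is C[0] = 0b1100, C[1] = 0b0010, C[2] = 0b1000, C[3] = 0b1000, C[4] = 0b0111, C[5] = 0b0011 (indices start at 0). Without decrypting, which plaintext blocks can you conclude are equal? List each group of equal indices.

P[2] = P[3]

ECB encrypts each block independently with the same key, so equal ciphertext blocks imply equal plaintext blocks.
C[2] = C[3] = 0b1000, so P[2] = P[3].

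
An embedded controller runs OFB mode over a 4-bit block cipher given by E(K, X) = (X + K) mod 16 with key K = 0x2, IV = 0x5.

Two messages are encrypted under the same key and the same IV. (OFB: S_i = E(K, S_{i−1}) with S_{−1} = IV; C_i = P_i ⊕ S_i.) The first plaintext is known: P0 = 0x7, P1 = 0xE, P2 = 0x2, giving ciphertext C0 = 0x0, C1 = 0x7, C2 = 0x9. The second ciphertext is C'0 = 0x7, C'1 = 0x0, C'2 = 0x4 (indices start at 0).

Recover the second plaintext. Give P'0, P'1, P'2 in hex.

In OFB with a reused IV, both messages share the same keystream S_i, so C_i ⊕ C'_i = P_i ⊕ P'_i and thus P'_i = P_i ⊕ C_i ⊕ C'_i.
P'0: 0x7 ⊕ 0x0 ⊕ 0x7 = 0x0.
P'1: 0xE ⊕ 0x7 ⊕ 0x0 = 0x9.
P'2: 0x2 ⊕ 0x9 ⊕ 0x4 = 0xF.

P'0 = 0x0, P'1 = 0x9, P'2 = 0xF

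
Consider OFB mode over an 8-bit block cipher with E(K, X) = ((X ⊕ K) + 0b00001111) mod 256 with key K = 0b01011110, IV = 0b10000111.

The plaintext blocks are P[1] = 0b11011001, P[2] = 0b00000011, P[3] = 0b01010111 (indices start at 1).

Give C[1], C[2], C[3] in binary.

OFB encryption: S_i = E(K, S_{i−1}) with S_{0} = IV; C_i = P_i ⊕ S_i.
C[1]: S = E(K, 0b10000111) = 0b11101000; 0b11011001 ⊕ 0b11101000 = 0b00110001.
C[2]: S = E(K, 0b11101000) = 0b11000101; 0b00000011 ⊕ 0b11000101 = 0b11000110.
C[3]: S = E(K, 0b11000101) = 0b10101010; 0b01010111 ⊕ 0b10101010 = 0b11111101.

C[1] = 0b00110001, C[2] = 0b11000110, C[3] = 0b11111101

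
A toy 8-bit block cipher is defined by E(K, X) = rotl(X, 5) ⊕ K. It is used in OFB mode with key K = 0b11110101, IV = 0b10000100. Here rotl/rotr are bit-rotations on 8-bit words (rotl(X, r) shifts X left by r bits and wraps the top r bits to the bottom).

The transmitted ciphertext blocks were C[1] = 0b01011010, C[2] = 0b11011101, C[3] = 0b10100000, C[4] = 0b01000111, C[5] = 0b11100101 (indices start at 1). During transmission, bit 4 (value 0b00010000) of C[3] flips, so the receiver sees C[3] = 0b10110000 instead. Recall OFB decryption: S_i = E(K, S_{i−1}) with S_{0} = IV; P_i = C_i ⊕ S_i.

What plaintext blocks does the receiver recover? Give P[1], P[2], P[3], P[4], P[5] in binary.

P[1] = 0b00111111, P[2] = 0b10000100, P[3] = 0b01101110, P[4] = 0b01101001, P[5] = 0b11010101

Only C[3] changed, to 0b10110000. In OFB, a change in C_i flips the same bit in P_i only; the keystream is unaffected. Decrypting the received ciphertext:
P[1]: S = E(K, 0b10000100) = 0b01100101; 0b01011010 ⊕ 0b01100101 = 0b00111111.
P[2]: S = E(K, 0b01100101) = 0b01011001; 0b11011101 ⊕ 0b01011001 = 0b10000100.
P[3]: S = E(K, 0b01011001) = 0b11011110; 0b10110000 ⊕ 0b11011110 = 0b01101110.
P[4]: S = E(K, 0b11011110) = 0b00101110; 0b01000111 ⊕ 0b00101110 = 0b01101001.
P[5]: S = E(K, 0b00101110) = 0b00110000; 0b11100101 ⊕ 0b00110000 = 0b11010101.
Blocks that differ from the original plaintext: P[3].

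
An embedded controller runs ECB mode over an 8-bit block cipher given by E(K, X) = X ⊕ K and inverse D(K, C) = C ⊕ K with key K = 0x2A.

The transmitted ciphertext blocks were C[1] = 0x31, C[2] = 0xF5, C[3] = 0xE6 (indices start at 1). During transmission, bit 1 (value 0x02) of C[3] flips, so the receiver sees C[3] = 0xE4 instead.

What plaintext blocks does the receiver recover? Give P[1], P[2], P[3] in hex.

P[1] = 0x1B, P[2] = 0xDF, P[3] = 0xCE

ECB decryption: P_i = D(K, C_i).
Only C[3] changed, to 0xE4. In ECB, a change in C_i affects only P_i. Decrypting the received ciphertext:
P[1]: D(K, 0x31) = 0x1B.
P[2]: D(K, 0xF5) = 0xDF.
P[3]: D(K, 0xE4) = 0xCE.
Blocks that differ from the original plaintext: P[3].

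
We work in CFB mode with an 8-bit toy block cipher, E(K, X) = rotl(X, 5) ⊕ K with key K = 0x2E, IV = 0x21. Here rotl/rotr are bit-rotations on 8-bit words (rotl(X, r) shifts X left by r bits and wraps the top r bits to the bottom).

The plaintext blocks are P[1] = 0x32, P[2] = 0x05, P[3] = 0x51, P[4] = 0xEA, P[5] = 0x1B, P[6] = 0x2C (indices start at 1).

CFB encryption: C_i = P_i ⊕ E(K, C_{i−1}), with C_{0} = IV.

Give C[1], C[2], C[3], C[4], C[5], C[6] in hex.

C[1] = 0x38, C[2] = 0x2C, C[3] = 0xFA, C[4] = 0x9B, C[5] = 0x46, C[6] = 0xCA

C[1]: E(K, 0x21) = 0x0A; 0x32 ⊕ 0x0A = 0x38.
C[2]: E(K, 0x38) = 0x29; 0x05 ⊕ 0x29 = 0x2C.
C[3]: E(K, 0x2C) = 0xAB; 0x51 ⊕ 0xAB = 0xFA.
C[4]: E(K, 0xFA) = 0x71; 0xEA ⊕ 0x71 = 0x9B.
C[5]: E(K, 0x9B) = 0x5D; 0x1B ⊕ 0x5D = 0x46.
C[6]: E(K, 0x46) = 0xE6; 0x2C ⊕ 0xE6 = 0xCA.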